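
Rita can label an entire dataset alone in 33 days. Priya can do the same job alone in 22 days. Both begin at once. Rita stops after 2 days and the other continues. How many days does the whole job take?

62/3 days

In the first 2 days the combined rate is 5/66, so 5/33 of the job is done, leaving 28/33.
After Rita leaves the rate is 1/22 per day; the remaining 28/33 takes 56/3 days.
Total = 2 + 56/3 = 62/3 days.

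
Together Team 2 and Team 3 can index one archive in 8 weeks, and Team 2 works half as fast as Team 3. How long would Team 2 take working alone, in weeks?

24 weeks

Let Team 3's rate be r; then Team 2's rate is (1/2)r, so together (1/2 + 1)r = (3/2)r = 1/8.
Thus r = 1/12 per week.
Team 3 alone: 12 weeks; Team 2 alone: 24 weeks.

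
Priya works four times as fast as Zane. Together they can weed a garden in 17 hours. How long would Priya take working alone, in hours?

Let Zane's rate be r; then Priya's rate is 4r, so together (4 + 1)r = 5r = 1/17.
Thus r = 1/85 per hour.
Zane alone: 85 hours; Priya alone: 85/4 hours.

85/4 hours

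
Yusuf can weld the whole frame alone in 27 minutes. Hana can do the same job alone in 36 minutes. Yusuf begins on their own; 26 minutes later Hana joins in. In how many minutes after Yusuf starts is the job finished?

186/7 minutes

In the first 26 minutes Yusuf alone does 26/27 of the job, leaving 1/27.
Once everyone is working, combined rate: 1/27 + 1/36 = (4 + 3)/108 = 7/108 per minute.
Remaining 1/27 at 7/108 per minute takes 4/7 minutes.
Total from the start = 26 + 4/7 = 186/7 minutes.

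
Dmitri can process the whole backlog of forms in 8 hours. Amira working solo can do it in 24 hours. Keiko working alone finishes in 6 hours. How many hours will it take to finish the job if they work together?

3 hours

Combined rate: 1/8 + 1/24 + 1/6 = (3 + 1 + 4)/24 = 8/24 = 1/3 per hour.
Time = 1 ÷ (1/3) = 3 hours.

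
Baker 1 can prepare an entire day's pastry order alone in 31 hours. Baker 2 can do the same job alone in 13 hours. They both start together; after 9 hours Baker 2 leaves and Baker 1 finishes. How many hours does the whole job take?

In the first 9 hours the combined rate is 44/403, so 396/403 of the job is done, leaving 7/403.
After Baker 2 leaves the rate is 1/31 per hour; the remaining 7/403 takes 7/13 hours.
Total = 9 + 7/13 = 124/13 hours.

124/13 hours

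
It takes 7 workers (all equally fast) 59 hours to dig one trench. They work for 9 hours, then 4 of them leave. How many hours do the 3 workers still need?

350/3 hours

One worker does 1/413 of the job per hour.
After 9 hours with 7 workers, 9/59 is done (50/59 left).
With 3 workers the rate is 3/413, so the rest takes 50/59 ÷ 3/413 = 350/3 hours.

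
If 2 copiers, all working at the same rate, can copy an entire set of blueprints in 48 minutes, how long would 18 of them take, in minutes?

Total work is 2·48 = 96 copier-minutes.
With 18 copiers: 96/18 = 16/3 minutes.

16/3 minutes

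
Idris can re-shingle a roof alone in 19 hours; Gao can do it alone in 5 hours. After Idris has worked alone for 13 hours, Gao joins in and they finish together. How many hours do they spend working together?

5/4 hours

In 13 hours Idris does 13/19 of the job, leaving 6/19.
Idris and Gao together work at 24/95 per hour, so finishing takes 6/19 ÷ 24/95 = 5/4 hours.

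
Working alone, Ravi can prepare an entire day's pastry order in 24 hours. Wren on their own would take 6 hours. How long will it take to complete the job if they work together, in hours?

24/5 hours

With two workers the combined time is the product over the sum: 24·6/(24+6) = 144/30 = 24/5 hours.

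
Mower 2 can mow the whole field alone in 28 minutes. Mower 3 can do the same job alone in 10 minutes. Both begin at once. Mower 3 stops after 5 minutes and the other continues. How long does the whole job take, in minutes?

14 minutes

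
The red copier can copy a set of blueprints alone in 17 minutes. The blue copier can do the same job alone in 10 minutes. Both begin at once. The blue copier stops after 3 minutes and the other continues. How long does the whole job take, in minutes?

119/10 minutes

In the first 3 minutes the combined rate is 27/170, so 81/170 of the job is done, leaving 89/170.
After the blue copier leaves the rate is 1/17 per minute; the remaining 89/170 takes 89/10 minutes.
Total = 3 + 89/10 = 119/10 minutes.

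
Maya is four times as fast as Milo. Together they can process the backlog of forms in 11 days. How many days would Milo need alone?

Let Milo's rate be r; then Maya's rate is 4r, so together (4 + 1)r = 5r = 1/11.
Thus r = 1/55 per day.
Milo alone: 55 days; Maya alone: 55/4 days.

55 days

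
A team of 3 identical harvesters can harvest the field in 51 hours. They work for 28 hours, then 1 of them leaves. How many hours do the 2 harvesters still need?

One harvester does 1/153 of the job per hour.
After 28 hours with 3 harvesters, 28/51 is done (23/51 left).
With 2 harvesters the rate is 2/153, so the rest takes 23/51 ÷ 2/153 = 69/2 hours.

69/2 hours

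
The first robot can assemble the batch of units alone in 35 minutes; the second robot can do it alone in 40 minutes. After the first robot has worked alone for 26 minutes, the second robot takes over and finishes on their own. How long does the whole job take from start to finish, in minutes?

254/7 minutes

In 26 minutes the first robot does 26/35 of the job, leaving 9/35.
The second robot works at 1/40 per minute, so finishing takes 9/35 ÷ 1/40 = 72/7 minutes.
Total time = 26 + 72/7 = 254/7 minutes.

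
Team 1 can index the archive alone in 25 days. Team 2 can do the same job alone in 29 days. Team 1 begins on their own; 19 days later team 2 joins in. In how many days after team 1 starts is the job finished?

200/9 days

In the first 19 days team 1 alone does 19/25 of the job, leaving 6/25.
Once everyone is working, combined rate: 1/25 + 1/29 = (29 + 25)/725 = 54/725 per day.
Remaining 6/25 at 54/725 per day takes 29/9 days.
Total from the start = 19 + 29/9 = 200/9 days.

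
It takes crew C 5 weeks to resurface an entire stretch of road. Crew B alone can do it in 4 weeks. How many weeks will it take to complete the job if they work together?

With two workers the combined time is the product over the sum: 5·4/(5+4) = 20/9 weeks.

20/9 weeks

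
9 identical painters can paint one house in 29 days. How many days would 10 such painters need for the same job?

261/10 days

Total work is 9·29 = 261 painter-days.
With 10 painters: 261/10 days.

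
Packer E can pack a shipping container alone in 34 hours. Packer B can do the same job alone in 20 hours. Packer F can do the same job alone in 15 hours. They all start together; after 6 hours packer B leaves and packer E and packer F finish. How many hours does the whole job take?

51/7 hours

In the first 6 hours the combined rate is 149/1020, so 149/170 of the job is done, leaving 21/170.
After packer B leaves the rate is 49/510 per hour; the remaining 21/170 takes 9/7 hours.
Total = 6 + 9/7 = 51/7 hours.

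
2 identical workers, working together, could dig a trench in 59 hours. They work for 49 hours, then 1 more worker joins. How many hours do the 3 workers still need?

20/3 hours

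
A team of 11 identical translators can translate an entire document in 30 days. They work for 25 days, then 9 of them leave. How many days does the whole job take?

One translator does 1/330 of the job per day.
After 25 days with 11 translators, 5/6 is done (1/6 left).
With 2 translators the rate is 2/330 = 1/165, so the rest takes 1/6 ÷ 1/165 = 55/2 days.
Total = 25 + 55/2 = 105/2 days.

105/2 days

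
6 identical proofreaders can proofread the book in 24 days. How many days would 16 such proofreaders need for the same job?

Total work is 6·24 = 144 proofreader-days.
With 16 proofreaders: 144/16 = 9 days.

9 days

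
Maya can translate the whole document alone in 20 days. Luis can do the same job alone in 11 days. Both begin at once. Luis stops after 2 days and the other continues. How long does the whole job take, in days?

In the first 2 days the combined rate is 31/220, so 31/110 of the job is done, leaving 79/110.
After Luis leaves the rate is 1/20 per day; the remaining 79/110 takes 158/11 days.
Total = 2 + 158/11 = 180/11 days.

180/11 days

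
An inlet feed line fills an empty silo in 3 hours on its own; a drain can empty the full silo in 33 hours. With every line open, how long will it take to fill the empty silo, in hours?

Net rate = 1/3 − 1/33 = (11 − 1)/33 = 10/33 per hour.
Filling time = 1 ÷ (10/33) = 33/10 hours.

33/10 hours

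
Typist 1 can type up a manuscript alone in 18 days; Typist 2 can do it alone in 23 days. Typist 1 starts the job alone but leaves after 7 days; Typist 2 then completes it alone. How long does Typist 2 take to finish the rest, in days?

253/18 days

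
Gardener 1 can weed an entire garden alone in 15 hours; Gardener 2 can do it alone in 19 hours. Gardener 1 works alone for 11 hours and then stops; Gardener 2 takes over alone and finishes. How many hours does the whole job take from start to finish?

In 11 hours Gardener 1 does 11/15 of the job, leaving 4/15.
Gardener 2 works at 1/19 per hour, so finishing takes 4/15 ÷ 1/19 = 76/15 hours.
Total time = 11 + 76/15 = 241/15 hours.

241/15 hours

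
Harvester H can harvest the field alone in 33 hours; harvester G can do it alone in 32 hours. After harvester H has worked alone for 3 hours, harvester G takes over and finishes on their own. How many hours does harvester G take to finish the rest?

In 3 hours harvester H does 3/33 = 1/11 of the job, leaving 10/11.
Harvester G works at 1/32 per hour, so finishing takes 10/11 ÷ 1/32 = 320/11 hours.

320/11 hours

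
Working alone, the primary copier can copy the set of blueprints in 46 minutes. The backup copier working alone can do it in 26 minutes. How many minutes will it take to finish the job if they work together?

Combined rate: 1/46 + 1/26 = (13 + 23)/598 = 36/598 = 18/299 per minute.
Time = 1 ÷ (18/299) = 299/18 minutes.

299/18 minutes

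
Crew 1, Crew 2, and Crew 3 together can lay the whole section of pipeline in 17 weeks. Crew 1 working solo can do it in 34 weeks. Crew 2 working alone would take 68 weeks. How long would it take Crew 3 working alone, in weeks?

Combined rate is 1/17 per week.
Known contribution: 1/34 + 1/68 = (2 + 1)/68 = 3/68 per week.
So Crew 3's rate is 1/17 − 3/68 = 1/68, meaning 68 weeks alone.

68 weeks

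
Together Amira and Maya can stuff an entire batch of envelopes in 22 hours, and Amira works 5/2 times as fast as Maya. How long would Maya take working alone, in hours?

Let Maya's rate be r; then Amira's rate is (5/2)r, so together (5/2 + 1)r = (7/2)r = 1/22.
Thus r = 1/77 per hour.
Maya alone: 77 hours; Amira alone: 154/5 hours.

77 hours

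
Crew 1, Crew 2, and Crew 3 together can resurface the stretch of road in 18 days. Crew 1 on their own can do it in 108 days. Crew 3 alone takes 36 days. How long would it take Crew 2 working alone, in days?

54 days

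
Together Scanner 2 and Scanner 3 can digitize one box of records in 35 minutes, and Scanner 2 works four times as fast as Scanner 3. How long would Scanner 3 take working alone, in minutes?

175 minutes

Let Scanner 3's rate be r; then Scanner 2's rate is 4r, so together (4 + 1)r = 5r = 1/35.
Thus r = 1/175 per minute.
Scanner 3 alone: 175 minutes; Scanner 2 alone: 175/4 minutes.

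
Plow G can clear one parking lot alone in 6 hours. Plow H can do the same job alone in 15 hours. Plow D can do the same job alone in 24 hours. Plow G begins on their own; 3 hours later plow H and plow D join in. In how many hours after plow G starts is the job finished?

53/11 hours

In the first 3 hours plow G alone does 3/6 = 1/2 of the job, leaving 1/2.
Once everyone is working, combined rate: 1/6 + 1/15 + 1/24 = (20 + 8 + 5)/120 = 33/120 = 11/40 per hour.
Remaining 1/2 at 11/40 per hour takes 20/11 hours.
Total from the start = 3 + 20/11 = 53/11 hours.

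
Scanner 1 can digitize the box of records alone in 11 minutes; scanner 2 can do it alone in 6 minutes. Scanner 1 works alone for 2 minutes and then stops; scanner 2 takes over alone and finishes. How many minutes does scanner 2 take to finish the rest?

54/11 minutes

In 2 minutes scanner 1 does 2/11 of the job, leaving 9/11.
Scanner 2 works at 1/6 per minute, so finishing takes 9/11 ÷ 1/6 = 54/11 minutes.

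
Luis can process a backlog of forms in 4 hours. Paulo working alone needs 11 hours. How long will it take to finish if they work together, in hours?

Combined rate: 1/4 + 1/11 = (11 + 4)/44 = 15/44 per hour.
Time = 1 ÷ (15/44) = 44/15 hours.

44/15 hours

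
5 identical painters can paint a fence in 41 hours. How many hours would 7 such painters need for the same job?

205/7 hours

Total work is 5·41 = 205 painter-hours.
With 7 painters: 205/7 hours.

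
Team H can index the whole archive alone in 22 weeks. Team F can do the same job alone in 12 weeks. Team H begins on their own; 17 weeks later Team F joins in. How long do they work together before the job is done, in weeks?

30/17 weeks

In the first 17 weeks Team H alone does 17/22 of the job, leaving 5/22.
Once everyone is working, combined rate: 1/22 + 1/12 = (6 + 11)/132 = 17/132 per week.
Remaining 5/22 at 17/132 per week takes 30/17 weeks.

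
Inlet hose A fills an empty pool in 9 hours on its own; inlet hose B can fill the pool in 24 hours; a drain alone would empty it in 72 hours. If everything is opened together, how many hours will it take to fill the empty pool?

36/5 hours

Net rate = 1/9 + 1/24 − 1/72 = (8 + 3 − 1)/72 = 10/72 = 5/36 per hour.
Filling time = 1 ÷ (5/36) = 36/5 hours.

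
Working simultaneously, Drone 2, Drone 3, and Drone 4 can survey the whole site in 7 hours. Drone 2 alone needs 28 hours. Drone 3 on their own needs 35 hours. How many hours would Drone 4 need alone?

Combined rate is 1/7 per hour.
Known contribution: 1/28 + 1/35 = (5 + 4)/140 = 9/140 per hour.
So Drone 4's rate is 1/7 − 9/140 = 11/140, meaning 140/11 hours alone.

140/11 hours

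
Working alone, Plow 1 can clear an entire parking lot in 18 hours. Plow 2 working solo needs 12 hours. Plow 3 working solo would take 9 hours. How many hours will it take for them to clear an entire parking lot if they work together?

4 hours

Combined rate: 1/18 + 1/12 + 1/9 = (2 + 3 + 4)/36 = 9/36 = 1/4 per hour.
Time = 1 ÷ (1/4) = 4 hours.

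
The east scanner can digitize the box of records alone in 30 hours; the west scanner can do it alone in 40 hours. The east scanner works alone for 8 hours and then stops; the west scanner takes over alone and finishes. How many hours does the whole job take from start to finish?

112/3 hours

In 8 hours the east scanner does 8/30 = 4/15 of the job, leaving 11/15.
The west scanner works at 1/40 per hour, so finishing takes 11/15 ÷ 1/40 = 88/3 hours.
Total time = 8 + 88/3 = 112/3 hours.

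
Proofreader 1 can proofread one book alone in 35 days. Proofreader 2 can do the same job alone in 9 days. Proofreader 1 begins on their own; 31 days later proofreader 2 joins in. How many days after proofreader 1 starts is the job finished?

350/11 days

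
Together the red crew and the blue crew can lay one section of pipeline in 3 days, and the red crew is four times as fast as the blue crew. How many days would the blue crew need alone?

15 days

Let the blue crew's rate be r; then the red crew's rate is 4r, so together (4 + 1)r = 5r = 1/3.
Thus r = 1/15 per day.
The blue crew alone: 15 days; the red crew alone: 15/4 days.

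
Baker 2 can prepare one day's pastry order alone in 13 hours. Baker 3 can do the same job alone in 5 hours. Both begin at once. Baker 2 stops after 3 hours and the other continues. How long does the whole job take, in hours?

In the first 3 hours the combined rate is 18/65, so 54/65 of the job is done, leaving 11/65.
After baker 2 leaves the rate is 1/5 per hour; the remaining 11/65 takes 11/13 hours.
Total = 3 + 11/13 = 50/13 hours.

50/13 hours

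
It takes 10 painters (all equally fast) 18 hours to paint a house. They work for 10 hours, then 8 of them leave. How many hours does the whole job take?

One painter does 1/180 of the job per hour.
After 10 hours with 10 painters, 5/9 is done (4/9 left).
With 2 painters the rate is 2/180 = 1/90, so the rest takes 4/9 ÷ 1/90 = 40 hours.
Total = 10 + 40 = 50 hours.

50 hours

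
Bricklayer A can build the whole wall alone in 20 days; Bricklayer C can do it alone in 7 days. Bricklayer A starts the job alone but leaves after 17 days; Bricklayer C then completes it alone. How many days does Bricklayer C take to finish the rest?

21/20 days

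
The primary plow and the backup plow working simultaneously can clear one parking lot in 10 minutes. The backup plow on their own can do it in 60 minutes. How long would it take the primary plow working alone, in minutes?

12 minutes

Combined rate is 1/10 per minute.
Known contribution: 1/60 per minute.
So the primary plow's rate is 1/10 − 1/60 = 1/12, meaning 12 minutes alone.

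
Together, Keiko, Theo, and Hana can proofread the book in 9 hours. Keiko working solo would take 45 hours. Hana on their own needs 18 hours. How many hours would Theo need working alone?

30 hours

Combined rate is 1/9 per hour.
Known contribution: 1/45 + 1/18 = (2 + 5)/90 = 7/90 per hour.
So Theo's rate is 1/9 − 7/90 = 1/30, meaning 30 hours alone.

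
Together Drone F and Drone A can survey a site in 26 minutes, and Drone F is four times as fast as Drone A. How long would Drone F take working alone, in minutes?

65/2 minutes

Let Drone A's rate be r; then Drone F's rate is 4r, so together (4 + 1)r = 5r = 1/26.
Thus r = 1/130 per minute.
Drone A alone: 130 minutes; Drone F alone: 65/2 minutes.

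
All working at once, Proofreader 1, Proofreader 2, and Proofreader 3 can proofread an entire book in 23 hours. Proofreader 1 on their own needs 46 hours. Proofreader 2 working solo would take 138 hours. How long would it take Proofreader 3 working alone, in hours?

Combined rate is 1/23 per hour.
Known contribution: 1/46 + 1/138 = (3 + 1)/138 = 4/138 = 2/69 per hour.
So Proofreader 3's rate is 1/23 − 2/69 = 1/69, meaning 69 hours alone.

69 hours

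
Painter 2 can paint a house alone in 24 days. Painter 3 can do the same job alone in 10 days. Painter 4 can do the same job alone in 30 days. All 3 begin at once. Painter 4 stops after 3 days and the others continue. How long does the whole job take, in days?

In the first 3 days the combined rate is 7/40, so 21/40 of the job is done, leaving 19/40.
After Painter 4 leaves the rate is 17/120 per day; the remaining 19/40 takes 57/17 days.
Total = 3 + 57/17 = 108/17 days.

108/17 days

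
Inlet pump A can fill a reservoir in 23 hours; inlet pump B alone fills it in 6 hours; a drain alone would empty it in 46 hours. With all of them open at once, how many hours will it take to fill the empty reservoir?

Net rate = 1/23 + 1/6 − 1/46 = (6 + 23 − 3)/138 = 26/138 = 13/69 per hour.
Filling time = 1 ÷ (13/69) = 69/13 hours.

69/13 hours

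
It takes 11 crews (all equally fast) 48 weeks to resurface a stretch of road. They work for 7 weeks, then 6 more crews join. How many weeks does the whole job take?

One crew does 1/528 of the job per week.
After 7 weeks with 11 crews, 7/48 is done (41/48 left).
With 17 crews the rate is 17/528, so the rest takes 41/48 ÷ 17/528 = 451/17 weeks.
Total = 7 + 451/17 = 570/17 weeks.

570/17 weeks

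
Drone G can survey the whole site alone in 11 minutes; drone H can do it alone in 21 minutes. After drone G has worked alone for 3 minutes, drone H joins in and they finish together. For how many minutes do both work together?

In 3 minutes drone G does 3/11 of the job, leaving 8/11.
Drone G and drone H together work at 32/231 per minute, so finishing takes 8/11 ÷ 32/231 = 21/4 minutes.

21/4 minutes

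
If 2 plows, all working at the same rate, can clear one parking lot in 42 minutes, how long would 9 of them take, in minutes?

28/3 minutes

Total work is 2·42 = 84 plow-minutes.
With 9 plows: 84/9 = 28/3 minutes.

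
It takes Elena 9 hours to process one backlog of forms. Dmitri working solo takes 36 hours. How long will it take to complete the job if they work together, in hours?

36/5 hours

Combined rate: 1/9 + 1/36 = (4 + 1)/36 = 5/36 per hour.
Time = 1 ÷ (5/36) = 36/5 hours.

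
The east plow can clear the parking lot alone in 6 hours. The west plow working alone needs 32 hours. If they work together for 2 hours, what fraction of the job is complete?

Combined rate: 1/6 + 1/32 = (16 + 3)/96 = 19/96 per hour.
In 2 hours they complete 2·19/96 = 19/48 of the job.

19/48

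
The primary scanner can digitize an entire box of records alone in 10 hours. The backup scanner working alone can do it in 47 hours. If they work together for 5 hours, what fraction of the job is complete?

Combined rate: 1/10 + 1/47 = (47 + 10)/470 = 57/470 per hour.
In 5 hours they complete 5·57/470 = 57/94 of the job.

57/94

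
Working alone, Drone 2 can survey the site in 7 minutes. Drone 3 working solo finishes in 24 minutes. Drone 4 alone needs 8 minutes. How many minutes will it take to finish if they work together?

42/13 minutes

Combined rate: 1/7 + 1/24 + 1/8 = (24 + 7 + 21)/168 = 52/168 = 13/42 per minute.
Time = 1 ÷ (13/42) = 42/13 minutes.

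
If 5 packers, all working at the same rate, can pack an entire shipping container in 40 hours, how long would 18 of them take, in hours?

100/9 hours

Total work is 5·40 = 200 packer-hours.
With 18 packers: 200/18 = 100/9 hours.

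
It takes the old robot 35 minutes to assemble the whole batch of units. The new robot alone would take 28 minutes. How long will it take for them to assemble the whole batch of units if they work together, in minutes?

With two workers the combined time is the product over the sum: 35·28/(35+28) = 980/63 = 140/9 minutes.

140/9 minutes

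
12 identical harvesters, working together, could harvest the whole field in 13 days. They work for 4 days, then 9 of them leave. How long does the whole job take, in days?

40 days

One harvester does 1/156 of the job per day.
After 4 days with 12 harvesters, 4/13 is done (9/13 left).
With 3 harvesters the rate is 3/156 = 1/52, so the rest takes 9/13 ÷ 1/52 = 36 days.
Total = 4 + 36 = 40 days.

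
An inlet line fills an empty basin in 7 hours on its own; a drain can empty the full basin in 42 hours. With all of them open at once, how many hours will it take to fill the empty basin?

42/5 hours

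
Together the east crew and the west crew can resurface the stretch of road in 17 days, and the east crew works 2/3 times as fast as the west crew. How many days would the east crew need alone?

85/2 days

Let the west crew's rate be r; then the east crew's rate is (2/3)r, so together (2/3 + 1)r = (5/3)r = 1/17.
Thus r = 3/85 per day.
The west crew alone: 85/3 days; the east crew alone: 85/2 days.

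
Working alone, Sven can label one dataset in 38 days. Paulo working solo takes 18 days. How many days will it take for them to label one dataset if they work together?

Combined rate: 1/38 + 1/18 = (9 + 19)/342 = 28/342 = 14/171 per day.
Time = 1 ÷ (14/171) = 171/14 days.

171/14 days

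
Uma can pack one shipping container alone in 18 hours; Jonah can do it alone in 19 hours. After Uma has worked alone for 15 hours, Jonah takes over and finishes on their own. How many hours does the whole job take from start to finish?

109/6 hours

In 15 hours Uma does 15/18 = 5/6 of the job, leaving 1/6.
Jonah works at 1/19 per hour, so finishing takes 1/6 ÷ 1/19 = 19/6 hours.
Total time = 15 + 19/6 = 109/6 hours.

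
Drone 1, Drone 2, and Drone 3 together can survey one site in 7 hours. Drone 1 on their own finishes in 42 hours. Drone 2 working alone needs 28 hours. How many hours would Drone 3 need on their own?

12 hours

Combined rate is 1/7 per hour.
Known contribution: 1/42 + 1/28 = (2 + 3)/84 = 5/84 per hour.
So Drone 3's rate is 1/7 − 5/84 = 1/12, meaning 12 hours alone.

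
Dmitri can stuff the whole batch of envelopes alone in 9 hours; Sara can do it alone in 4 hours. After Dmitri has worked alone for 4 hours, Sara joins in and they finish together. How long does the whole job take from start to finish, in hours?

72/13 hours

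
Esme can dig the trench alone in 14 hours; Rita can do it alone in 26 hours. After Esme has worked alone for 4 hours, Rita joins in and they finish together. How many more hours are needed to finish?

In 4 hours Esme does 4/14 = 2/7 of the job, leaving 5/7.
Esme and Rita together work at 10/91 per hour, so finishing takes 5/7 ÷ 10/91 = 13/2 hours.

13/2 hours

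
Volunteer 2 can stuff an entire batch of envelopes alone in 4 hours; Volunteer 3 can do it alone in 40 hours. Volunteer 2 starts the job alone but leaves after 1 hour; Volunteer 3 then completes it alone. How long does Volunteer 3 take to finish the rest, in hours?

In 1 hour Volunteer 2 does 1/4 of the job, leaving 3/4.
Volunteer 3 works at 1/40 per hour, so finishing takes 3/4 ÷ 1/40 = 30 hours.

30 hours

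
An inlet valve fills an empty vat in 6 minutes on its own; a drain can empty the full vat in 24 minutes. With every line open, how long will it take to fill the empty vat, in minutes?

8 minutes

Net rate = 1/6 − 1/24 = (4 − 1)/24 = 3/24 = 1/8 per minute.
Filling time = 1 ÷ (1/8) = 8 minutes.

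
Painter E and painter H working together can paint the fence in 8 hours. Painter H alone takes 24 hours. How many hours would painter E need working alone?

12 hours

Combined rate is 1/8 per hour.
Known contribution: 1/24 per hour.
So painter E's rate is 1/8 − 1/24 = 1/12, meaning 12 hours alone.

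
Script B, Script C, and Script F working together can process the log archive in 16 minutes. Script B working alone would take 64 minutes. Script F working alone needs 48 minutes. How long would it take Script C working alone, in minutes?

192/5 minutes

Combined rate is 1/16 per minute.
Known contribution: 1/64 + 1/48 = (3 + 4)/192 = 7/192 per minute.
So Script C's rate is 1/16 − 7/192 = 5/192, meaning 192/5 minutes alone.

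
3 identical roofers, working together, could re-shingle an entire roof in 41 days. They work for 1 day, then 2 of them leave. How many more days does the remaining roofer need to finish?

One roofer does 1/123 of the job per day.
After 1 day with 3 roofers, 1/41 is done (40/41 left).
With 1 roofer the rate is 1/123, so the rest takes 40/41 ÷ 1/123 = 120 days.

120 days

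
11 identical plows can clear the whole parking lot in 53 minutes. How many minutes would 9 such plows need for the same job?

Total work is 11·53 = 583 plow-minutes.
With 9 plows: 583/9 minutes.

583/9 minutes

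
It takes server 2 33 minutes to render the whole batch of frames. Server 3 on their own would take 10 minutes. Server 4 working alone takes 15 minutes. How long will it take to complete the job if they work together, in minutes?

66/13 minutes

Combined rate: 1/33 + 1/10 + 1/15 = (10 + 33 + 22)/330 = 65/330 = 13/66 per minute.
Time = 1 ÷ (13/66) = 66/13 minutes.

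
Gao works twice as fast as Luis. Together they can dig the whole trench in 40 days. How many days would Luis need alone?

120 days

Let Luis's rate be r; then Gao's rate is 2r, so together (2 + 1)r = 3r = 1/40.
Thus r = 1/120 per day.
Luis alone: 120 days; Gao alone: 60 days.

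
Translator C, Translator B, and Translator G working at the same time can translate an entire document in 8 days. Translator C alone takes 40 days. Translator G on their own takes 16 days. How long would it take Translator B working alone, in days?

80/3 days

Combined rate is 1/8 per day.
Known contribution: 1/40 + 1/16 = (2 + 5)/80 = 7/80 per day.
So Translator B's rate is 1/8 − 7/80 = 3/80, meaning 80/3 days alone.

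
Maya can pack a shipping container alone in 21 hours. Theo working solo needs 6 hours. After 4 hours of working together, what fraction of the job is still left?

Combined rate: 1/21 + 1/6 = (2 + 7)/42 = 9/42 = 3/14 per hour.
In 4 hours they complete 4·3/14 = 6/7 of the job.
So 1/7 remains.

1/7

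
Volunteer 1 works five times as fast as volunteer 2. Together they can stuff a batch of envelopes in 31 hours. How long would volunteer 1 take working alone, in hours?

186/5 hours

Let volunteer 2's rate be r; then volunteer 1's rate is 5r, so together (5 + 1)r = 6r = 1/31.
Thus r = 1/186 per hour.
Volunteer 2 alone: 186 hours; volunteer 1 alone: 186/5 hours.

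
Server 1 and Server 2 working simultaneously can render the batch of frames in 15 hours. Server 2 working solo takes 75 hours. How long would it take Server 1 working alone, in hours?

Combined rate is 1/15 per hour.
Known contribution: 1/75 per hour.
So Server 1's rate is 1/15 − 1/75 = 4/75, meaning 75/4 hours alone.

75/4 hours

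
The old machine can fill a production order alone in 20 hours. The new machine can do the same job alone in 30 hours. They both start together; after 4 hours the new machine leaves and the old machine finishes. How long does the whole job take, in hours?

52/3 hours

In the first 4 hours the combined rate is 1/12, so 1/3 of the job is done, leaving 2/3.
After the new machine leaves the rate is 1/20 per hour; the remaining 2/3 takes 40/3 hours.
Total = 4 + 40/3 = 52/3 hours.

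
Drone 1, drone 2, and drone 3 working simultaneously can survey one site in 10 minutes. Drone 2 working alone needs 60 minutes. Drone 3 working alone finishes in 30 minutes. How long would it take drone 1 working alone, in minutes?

Combined rate is 1/10 per minute.
Known contribution: 1/60 + 1/30 = (1 + 2)/60 = 3/60 = 1/20 per minute.
So drone 1's rate is 1/10 − 1/20 = 1/20, meaning 20 minutes alone.

20 minutes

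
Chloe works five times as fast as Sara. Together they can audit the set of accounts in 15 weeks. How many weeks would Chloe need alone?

18 weeks

Let Sara's rate be r; then Chloe's rate is 5r, so together (5 + 1)r = 6r = 1/15.
Thus r = 1/90 per week.
Sara alone: 90 weeks; Chloe alone: 18 weeks.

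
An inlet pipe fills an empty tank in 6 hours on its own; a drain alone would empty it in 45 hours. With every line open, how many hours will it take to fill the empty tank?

90/13 hours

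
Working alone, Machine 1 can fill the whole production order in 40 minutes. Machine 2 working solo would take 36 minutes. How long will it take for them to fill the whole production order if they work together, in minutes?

360/19 minutes

Combined rate: 1/40 + 1/36 = (9 + 10)/360 = 19/360 per minute.
Time = 1 ÷ (19/360) = 360/19 minutes.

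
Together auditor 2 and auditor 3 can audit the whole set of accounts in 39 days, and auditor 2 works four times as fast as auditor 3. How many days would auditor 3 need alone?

195 days

Let auditor 3's rate be r; then auditor 2's rate is 4r, so together (4 + 1)r = 5r = 1/39.
Thus r = 1/195 per day.
Auditor 3 alone: 195 days; auditor 2 alone: 195/4 days.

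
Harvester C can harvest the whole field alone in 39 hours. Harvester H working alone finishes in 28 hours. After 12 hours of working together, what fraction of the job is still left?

Combined rate: 1/39 + 1/28 = (28 + 39)/1092 = 67/1092 per hour.
In 12 hours they complete 12·67/1092 = 67/91 of the job.
So 24/91 remains.

24/91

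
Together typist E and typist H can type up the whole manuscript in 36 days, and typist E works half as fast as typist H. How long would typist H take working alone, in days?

Let typist H's rate be r; then typist E's rate is (1/2)r, so together (1/2 + 1)r = (3/2)r = 1/36.
Thus r = 1/54 per day.
Typist H alone: 54 days; typist E alone: 108 days.

54 days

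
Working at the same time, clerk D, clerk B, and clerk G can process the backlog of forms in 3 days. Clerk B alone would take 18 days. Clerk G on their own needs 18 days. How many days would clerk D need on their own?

Combined rate is 1/3 per day.
Known contribution: 1/18 + 1/18 = (1 + 1)/18 = 2/18 = 1/9 per day.
So clerk D's rate is 1/3 − 1/9 = 2/9, meaning 9/2 days alone.

9/2 days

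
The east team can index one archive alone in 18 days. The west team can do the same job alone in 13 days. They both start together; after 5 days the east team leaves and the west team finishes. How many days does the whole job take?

169/18 days

In the first 5 days the combined rate is 31/234, so 155/234 of the job is done, leaving 79/234.
After the east team leaves the rate is 1/13 per day; the remaining 79/234 takes 79/18 days.
Total = 5 + 79/18 = 169/18 days.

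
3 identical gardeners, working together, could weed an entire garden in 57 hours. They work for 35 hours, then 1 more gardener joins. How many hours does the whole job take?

103/2 hours

One gardener does 1/171 of the job per hour.
After 35 hours with 3 gardeners, 35/57 is done (22/57 left).
With 4 gardeners the rate is 4/171, so the rest takes 22/57 ÷ 4/171 = 33/2 hours.
Total = 35 + 33/2 = 103/2 hours.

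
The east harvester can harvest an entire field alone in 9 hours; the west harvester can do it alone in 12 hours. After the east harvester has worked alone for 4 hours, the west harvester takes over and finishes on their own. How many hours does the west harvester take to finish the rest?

20/3 hours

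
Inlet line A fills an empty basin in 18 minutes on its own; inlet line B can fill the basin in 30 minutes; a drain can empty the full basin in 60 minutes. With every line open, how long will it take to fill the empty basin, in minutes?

180/13 minutes

Net rate = 1/18 + 1/30 − 1/60 = (10 + 6 − 3)/180 = 13/180 per minute.
Filling time = 1 ÷ (13/180) = 180/13 minutes.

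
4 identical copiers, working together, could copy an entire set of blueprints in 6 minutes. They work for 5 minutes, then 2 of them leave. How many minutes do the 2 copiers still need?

One copier does 1/24 of the job per minute.
After 5 minutes with 4 copiers, 5/6 is done (1/6 left).
With 2 copiers the rate is 2/24 = 1/12, so the rest takes 1/6 ÷ 1/12 = 2 minutes.

2 minutes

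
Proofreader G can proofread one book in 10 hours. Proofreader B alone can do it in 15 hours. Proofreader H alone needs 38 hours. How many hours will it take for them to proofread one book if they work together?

Combined rate: 1/10 + 1/15 + 1/38 = (57 + 38 + 15)/570 = 110/570 = 11/57 per hour.
Time = 1 ÷ (11/57) = 57/11 hours.

57/11 hours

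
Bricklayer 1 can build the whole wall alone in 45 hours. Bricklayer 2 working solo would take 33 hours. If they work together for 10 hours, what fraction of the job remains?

47/99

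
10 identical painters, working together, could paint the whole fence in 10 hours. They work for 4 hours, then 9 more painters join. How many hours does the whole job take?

136/19 hours

One painter does 1/100 of the job per hour.
After 4 hours with 10 painters, 2/5 is done (3/5 left).
With 19 painters the rate is 19/100, so the rest takes 3/5 ÷ 19/100 = 60/19 hours.
Total = 4 + 60/19 = 136/19 hours.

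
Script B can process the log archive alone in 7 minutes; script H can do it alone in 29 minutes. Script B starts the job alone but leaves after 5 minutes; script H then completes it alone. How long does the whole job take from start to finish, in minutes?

93/7 minutes

In 5 minutes script B does 5/7 of the job, leaving 2/7.
Script H works at 1/29 per minute, so finishing takes 2/7 ÷ 1/29 = 58/7 minutes.
Total time = 5 + 58/7 = 93/7 minutes.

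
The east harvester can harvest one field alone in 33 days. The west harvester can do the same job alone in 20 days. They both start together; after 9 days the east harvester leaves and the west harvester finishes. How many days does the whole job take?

In the first 9 days the combined rate is 53/660, so 159/220 of the job is done, leaving 61/220.
After the east harvester leaves the rate is 1/20 per day; the remaining 61/220 takes 61/11 days.
Total = 9 + 61/11 = 160/11 days.

160/11 days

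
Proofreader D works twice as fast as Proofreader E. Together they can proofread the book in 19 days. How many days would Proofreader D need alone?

57/2 days

Let Proofreader E's rate be r; then Proofreader D's rate is 2r, so together (2 + 1)r = 3r = 1/19.
Thus r = 1/57 per day.
Proofreader E alone: 57 days; Proofreader D alone: 57/2 days.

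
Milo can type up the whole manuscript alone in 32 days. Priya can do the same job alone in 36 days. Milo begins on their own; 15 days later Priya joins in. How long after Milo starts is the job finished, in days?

24 days

In the first 15 days Milo alone does 15/32 of the job, leaving 17/32.
Once everyone is working, combined rate: 1/32 + 1/36 = (9 + 8)/288 = 17/288 per day.
Remaining 17/32 at 17/288 per day takes 9 days.
Total from the start = 15 + 9 = 24 days.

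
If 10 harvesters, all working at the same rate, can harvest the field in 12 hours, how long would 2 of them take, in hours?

Total work is 10·12 = 120 harvester-hours.
With 2 harvesters: 120/2 = 60 hours.

60 hours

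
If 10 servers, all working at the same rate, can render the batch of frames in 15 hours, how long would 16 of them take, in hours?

75/8 hours

Total work is 10·15 = 150 server-hours.
With 16 servers: 150/16 = 75/8 hours.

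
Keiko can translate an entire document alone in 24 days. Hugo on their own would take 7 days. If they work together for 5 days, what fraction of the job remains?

Combined rate: 1/24 + 1/7 = (7 + 24)/168 = 31/168 per day.
In 5 days they complete 5·31/168 = 155/168 of the job.
So 13/168 remains.

13/168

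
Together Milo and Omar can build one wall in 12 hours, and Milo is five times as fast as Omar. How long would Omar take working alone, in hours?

72 hours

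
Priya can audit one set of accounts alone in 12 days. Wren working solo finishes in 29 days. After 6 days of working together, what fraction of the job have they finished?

Combined rate: 1/12 + 1/29 = (29 + 12)/348 = 41/348 per day.
In 6 days they complete 6·41/348 = 41/58 of the job.

41/58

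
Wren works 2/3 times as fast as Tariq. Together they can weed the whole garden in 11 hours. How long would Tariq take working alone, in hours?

55/3 hours

Let Tariq's rate be r; then Wren's rate is (2/3)r, so together (2/3 + 1)r = (5/3)r = 1/11.
Thus r = 3/55 per hour.
Tariq alone: 55/3 hours; Wren alone: 55/2 hours.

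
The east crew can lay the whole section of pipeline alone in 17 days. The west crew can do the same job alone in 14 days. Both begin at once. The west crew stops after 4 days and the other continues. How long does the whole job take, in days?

In the first 4 days the combined rate is 31/238, so 62/119 of the job is done, leaving 57/119.
After the west crew leaves the rate is 1/17 per day; the remaining 57/119 takes 57/7 days.
Total = 4 + 57/7 = 85/7 days.

85/7 days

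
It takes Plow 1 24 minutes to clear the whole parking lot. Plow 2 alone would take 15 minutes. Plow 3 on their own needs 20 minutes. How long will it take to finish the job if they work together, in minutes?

120/19 minutes

Combined rate: 1/24 + 1/15 + 1/20 = (5 + 8 + 6)/120 = 19/120 per minute.
Time = 1 ÷ (19/120) = 120/19 minutes.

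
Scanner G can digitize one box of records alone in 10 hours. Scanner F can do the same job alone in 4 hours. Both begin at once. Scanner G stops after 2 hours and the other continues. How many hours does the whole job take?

In the first 2 hours the combined rate is 7/20, so 7/10 of the job is done, leaving 3/10.
After scanner G leaves the rate is 1/4 per hour; the remaining 3/10 takes 6/5 hours.
Total = 2 + 6/5 = 16/5 hours.

16/5 hours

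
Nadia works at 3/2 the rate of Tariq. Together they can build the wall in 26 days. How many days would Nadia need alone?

130/3 days

Let Tariq's rate be r; then Nadia's rate is (3/2)r, so together (3/2 + 1)r = (5/2)r = 1/26.
Thus r = 1/65 per day.
Tariq alone: 65 days; Nadia alone: 130/3 days.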